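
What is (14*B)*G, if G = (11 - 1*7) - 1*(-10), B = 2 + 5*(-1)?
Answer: -588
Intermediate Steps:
B = -3 (B = 2 - 5 = -3)
G = 14 (G = (11 - 7) + 10 = 4 + 10 = 14)
(14*B)*G = (14*(-3))*14 = -42*14 = -588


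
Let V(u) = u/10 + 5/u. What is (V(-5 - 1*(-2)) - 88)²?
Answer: 7284601/900 ≈ 8094.0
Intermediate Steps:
V(u) = 5/u + u/10 (V(u) = u*(⅒) + 5/u = u/10 + 5/u = 5/u + u/10)
(V(-5 - 1*(-2)) - 88)² = ((5/(-5 - 1*(-2)) + (-5 - 1*(-2))/10) - 88)² = ((5/(-5 + 2) + (-5 + 2)/10) - 88)² = ((5/(-3) + (⅒)*(-3)) - 88)² = ((5*(-⅓) - 3/10) - 88)² = ((-5/3 - 3/10) - 88)² = (-59/30 - 88)² = (-2699/30)² = 7284601/900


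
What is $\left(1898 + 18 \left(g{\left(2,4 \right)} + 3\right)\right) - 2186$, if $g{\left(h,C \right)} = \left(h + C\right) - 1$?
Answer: $-144$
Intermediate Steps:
$g{\left(h,C \right)} = -1 + C + h$ ($g{\left(h,C \right)} = \left(C + h\right) - 1 = -1 + C + h$)
$\left(1898 + 18 \left(g{\left(2,4 \right)} + 3\right)\right) - 2186 = \left(1898 + 18 \left(\left(-1 + 4 + 2\right) + 3\right)\right) - 2186 = \left(1898 + 18 \left(5 + 3\right)\right) - 2186 = \left(1898 + 18 \cdot 8\right) - 2186 = \left(1898 + 144\right) - 2186 = 2042 - 2186 = -144$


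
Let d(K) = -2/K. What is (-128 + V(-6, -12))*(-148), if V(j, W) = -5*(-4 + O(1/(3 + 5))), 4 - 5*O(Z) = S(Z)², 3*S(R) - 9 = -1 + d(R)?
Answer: 139712/9 ≈ 15524.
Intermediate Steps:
S(R) = 8/3 - 2/(3*R) (S(R) = 3 + (-1 - 2/R)/3 = 3 + (-⅓ - 2/(3*R)) = 8/3 - 2/(3*R))
O(Z) = ⅘ - 4*(-1 + 4*Z)²/(45*Z²) (O(Z) = ⅘ - 4*(-1 + 4*Z)²/(9*Z²)/5 = ⅘ - 4*(-1 + 4*Z)²/(45*Z²))
V(j, W) = 208/9 (V(j, W) = -5*(-4 + 4*(-1 - 7/(3 + 5)² + 8/(3 + 5))/(45*(1/(3 + 5))²)) = -5*(-4 + 4*(-1 - 7*(1/8)² + 8/8)/(45*(1/8)²)) = -5*(-4 + 4*(-1 - 7*(⅛)² + 8*(⅛))/(45*8⁻²)) = -5*(-4 + (4/45)*64*(-1 - 7*1/64 + 1)) = -5*(-4 + (4/45)*64*(-1 - 7/64 + 1)) = -5*(-4 + (4/45)*64*(-7/64)) = -5*(-4 - 28/45) = -5*(-208/45) = 208/9)
(-128 + V(-6, -12))*(-148) = (-128 + 208/9)*(-148) = -944/9*(-148) = 139712/9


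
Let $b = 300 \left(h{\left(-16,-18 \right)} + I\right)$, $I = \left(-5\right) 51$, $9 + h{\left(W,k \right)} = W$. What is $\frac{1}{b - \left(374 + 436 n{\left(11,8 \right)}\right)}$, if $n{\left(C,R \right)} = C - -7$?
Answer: $- \frac{1}{92222} \approx -1.0843 \cdot 10^{-5}$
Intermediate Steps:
$h{\left(W,k \right)} = -9 + W$
$n{\left(C,R \right)} = 7 + C$ ($n{\left(C,R \right)} = C + 7 = 7 + C$)
$I = -255$
$b = -84000$ ($b = 300 \left(\left(-9 - 16\right) - 255\right) = 300 \left(-25 - 255\right) = 300 \left(-280\right) = -84000$)
$\frac{1}{b - \left(374 + 436 n{\left(11,8 \right)}\right)} = \frac{1}{-84000 - \left(374 + 436 \left(7 + 11\right)\right)} = \frac{1}{-84000 - 8222} = \frac{1}{-92222} = - \frac{1}{92222}$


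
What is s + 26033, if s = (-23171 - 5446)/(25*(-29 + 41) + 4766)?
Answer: 131854561/5066 ≈ 26027.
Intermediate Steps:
s = -28617/5066 (s = -28617/(25*12 + 4766) = -28617/(300 + 4766) = -28617/5066 ≈ -5.6488)
s + 26033 = -28617/5066 + 26033 = 131854561/5066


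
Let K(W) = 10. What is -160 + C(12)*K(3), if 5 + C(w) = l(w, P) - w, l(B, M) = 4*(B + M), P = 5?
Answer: 350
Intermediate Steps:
l(B, M) = 4*B + 4*M
C(w) = 15 + 3*w (C(w) = -5 + ((4*w + 4*5) - w) = -5 + ((4*w + 20) - w) = -5 + ((20 + 4*w) - w) = -5 + (20 + 3*w) = 15 + 3*w)
-160 + C(12)*K(3) = -160 + (15 + 3*12)*10 = -160 + (15 + 36)*10 = -160 + 51*10 = -160 + 510 = 350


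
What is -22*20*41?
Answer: -18040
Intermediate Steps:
-22*20*41 = -440*41 = -18040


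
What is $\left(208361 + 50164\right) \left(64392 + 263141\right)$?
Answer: $84675468825$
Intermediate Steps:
$\left(208361 + 50164\right) \left(64392 + 263141\right) = 258525 \cdot 327533 = 84675468825$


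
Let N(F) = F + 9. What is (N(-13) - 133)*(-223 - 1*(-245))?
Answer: -3014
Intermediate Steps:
N(F) = 9 + F
(N(-13) - 133)*(-223 - 1*(-245)) = ((9 - 13) - 133)*(-223 - 1*(-245)) = (-4 - 133)*(-223 + 245) = -137*22 = -3014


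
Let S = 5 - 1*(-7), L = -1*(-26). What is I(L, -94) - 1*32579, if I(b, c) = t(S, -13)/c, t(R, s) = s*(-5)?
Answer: -3062491/94 ≈ -32580.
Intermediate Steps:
L = 26
S = 12 (S = 5 + 7 = 12)
t(R, s) = -5*s
I(b, c) = 65/c (I(b, c) = (-5*(-13))/c = 65/c)
I(L, -94) - 1*32579 = 65/(-94) - 1*32579 = 65*(-1/94) - 32579 = -65/94 - 32579 = -3062491/94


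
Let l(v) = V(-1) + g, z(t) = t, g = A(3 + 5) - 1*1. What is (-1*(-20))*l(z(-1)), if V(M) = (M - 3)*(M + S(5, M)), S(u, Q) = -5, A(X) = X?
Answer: 620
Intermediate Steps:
g = 7 (g = (3 + 5) - 1*1 = 8 - 1 = 7)
V(M) = (-5 + M)*(-3 + M) (V(M) = (M - 3)*(M - 5) = (-3 + M)*(-5 + M) = (-5 + M)*(-3 + M))
l(v) = 31 (l(v) = (15 + (-1)**2 - 8*(-1)) + 7 = (15 + 1 + 8) + 7 = 24 + 7 = 31)
(-1*(-20))*l(z(-1)) = -1*(-20)*31 = 20*31 = 620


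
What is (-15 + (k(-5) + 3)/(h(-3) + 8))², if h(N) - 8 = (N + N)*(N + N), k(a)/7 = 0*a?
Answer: 603729/2704 ≈ 223.27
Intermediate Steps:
k(a) = 0 (k(a) = 7*(0*a) = 7*0 = 0)
h(N) = 8 + 4*N² (h(N) = 8 + (N + N)*(N + N) = 8 + (2*N)*(2*N) = 8 + 4*N²)
(-15 + (k(-5) + 3)/(h(-3) + 8))² = (-15 + (0 + 3)/((8 + 4*(-3)²) + 8))² = (-15 + 3/((8 + 4*9) + 8))² = (-15 + 3/((8 + 36) + 8))² = (-15 + 3/(44 + 8))² = (-15 + 3/52)² = (-777/52)² = 603729/2704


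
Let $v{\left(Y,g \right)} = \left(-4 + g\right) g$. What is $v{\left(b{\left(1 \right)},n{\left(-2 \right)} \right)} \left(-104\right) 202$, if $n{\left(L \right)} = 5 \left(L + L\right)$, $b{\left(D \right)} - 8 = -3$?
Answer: $-10083840$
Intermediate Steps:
$b{\left(D \right)} = 5$ ($b{\left(D \right)} = 8 - 3 = 5$)
$n{\left(L \right)} = 10 L$ ($n{\left(L \right)} = 5 \cdot 2 L = 10 L$)
$v{\left(Y,g \right)} = g \left(-4 + g\right)$
$v{\left(b{\left(1 \right)},n{\left(-2 \right)} \right)} \left(-104\right) 202 = 10 \left(-2\right) \left(-4 + 10 \left(-2\right)\right) \left(-104\right) 202 = - 20 \left(-4 - 20\right) \left(-104\right) 202 = \left(-20\right) \left(-24\right) \left(-104\right) 202 = 480 \left(-104\right) 202 = \left(-49920\right) 202 = -10083840$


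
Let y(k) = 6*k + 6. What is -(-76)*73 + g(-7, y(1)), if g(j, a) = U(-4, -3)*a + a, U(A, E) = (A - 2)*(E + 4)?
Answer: 5488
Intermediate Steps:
U(A, E) = (-2 + A)*(4 + E)
y(k) = 6 + 6*k
g(j, a) = -5*a (g(j, a) = (-8 - 2*(-3) + 4*(-4) - 4*(-3))*a + a = (-8 + 6 - 16 + 12)*a + a = -6*a + a = -5*a)
-(-76)*73 + g(-7, y(1)) = -(-76)*73 - 5*(6 + 6*1) = -76*(-73) - 5*(6 + 6) = 5548 - 5*12 = 5548 - 60 = 5488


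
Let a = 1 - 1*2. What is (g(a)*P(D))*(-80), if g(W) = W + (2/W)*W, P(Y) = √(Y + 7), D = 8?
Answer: -80*√15 ≈ -309.84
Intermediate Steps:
a = -1 (a = 1 - 2 = -1)
P(Y) = √(7 + Y)
g(W) = 2 + W (g(W) = W + 2 = 2 + W)
(g(a)*P(D))*(-80) = ((2 - 1)*√(7 + 8))*(-80) = (1*√15)*(-80) = √15*(-80) = -80*√15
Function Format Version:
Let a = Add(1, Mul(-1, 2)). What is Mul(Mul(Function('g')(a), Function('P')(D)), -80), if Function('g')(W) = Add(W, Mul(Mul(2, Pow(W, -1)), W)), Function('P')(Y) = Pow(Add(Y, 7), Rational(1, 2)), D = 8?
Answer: Mul(-80, Pow(15, Rational(1, 2))) ≈ -309.84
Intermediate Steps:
a = -1 (a = Add(1, -2) = -1)
Function('P')(Y) = Pow(Add(7, Y), Rational(1, 2))
Function('g')(W) = Add(2, W) (Function('g')(W) = Add(W, 2) = Add(2, W))
Mul(Mul(Function('g')(a), Function('P')(D)), -80) = Mul(Mul(Add(2, -1), Pow(Add(7, 8), Rational(1, 2))), -80) = Mul(Mul(1, Pow(15, Rational(1, 2))), -80) = Mul(Pow(15, Rational(1, 2)), -80) = Mul(-80, Pow(15, Rational(1, 2)))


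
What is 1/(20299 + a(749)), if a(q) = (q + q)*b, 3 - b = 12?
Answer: 1/6817 ≈ 0.00014669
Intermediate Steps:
b = -9 (b = 3 - 1*12 = 3 - 12 = -9)
a(q) = -18*q (a(q) = (q + q)*(-9) = (2*q)*(-9) = -18*q)
1/(20299 + a(749)) = 1/(20299 - 18*749) = 1/(20299 - 13482) = 1/6817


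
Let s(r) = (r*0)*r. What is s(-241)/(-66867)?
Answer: 0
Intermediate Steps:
s(r) = 0 (s(r) = 0*r = 0)
s(-241)/(-66867) = 0/(-66867) = 0*(-1/66867) = 0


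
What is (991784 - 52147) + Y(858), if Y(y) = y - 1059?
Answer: 939436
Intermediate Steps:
Y(y) = -1059 + y
(991784 - 52147) + Y(858) = (991784 - 52147) + (-1059 + 858) = 939637 - 201 = 939436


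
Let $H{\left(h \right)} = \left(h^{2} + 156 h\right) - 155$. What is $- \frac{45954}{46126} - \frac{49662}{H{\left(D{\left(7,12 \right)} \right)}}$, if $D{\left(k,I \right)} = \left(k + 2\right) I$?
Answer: $- \frac{1796913495}{653997491} \approx -2.7476$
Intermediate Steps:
$D{\left(k,I \right)} = I \left(2 + k\right)$ ($D{\left(k,I \right)} = \left(2 + k\right) I = I \left(2 + k\right)$)
$H{\left(h \right)} = -155 + h^{2} + 156 h$
$- \frac{45954}{46126} - \frac{49662}{H{\left(D{\left(7,12 \right)} \right)}} = - \frac{45954}{46126} - \frac{49662}{-155 + \left(12 \left(2 + 7\right)\right)^{2} + 156 \cdot 12 \left(2 + 7\right)} = \left(-45954\right) \frac{1}{46126} - \frac{49662}{-155 + \left(12 \cdot 9\right)^{2} + 156 \cdot 12 \cdot 9} = - \frac{22977}{23063} - \frac{49662}{-155 + 108^{2} + 156 \cdot 108} = - \frac{22977}{23063} - \frac{49662}{-155 + 11664 + 16848} = - \frac{22977}{23063} - \frac{49662}{28357} = - \frac{1796913495}{653997491}$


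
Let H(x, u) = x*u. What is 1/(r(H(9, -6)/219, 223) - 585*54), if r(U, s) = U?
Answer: -73/2306088 ≈ -3.1655e-5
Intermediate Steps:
H(x, u) = u*x
1/(r(H(9, -6)/219, 223) - 585*54) = 1/(-6*9/219 - 585*54) = 1/(-54*1/219 - 31590) = 1/(-18/73 - 31590) = 1/(-2306088/73) = -73/2306088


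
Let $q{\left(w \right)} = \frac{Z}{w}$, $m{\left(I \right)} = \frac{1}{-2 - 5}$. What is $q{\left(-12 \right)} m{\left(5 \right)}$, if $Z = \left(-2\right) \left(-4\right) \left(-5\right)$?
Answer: $- \frac{10}{21} \approx -0.47619$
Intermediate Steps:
$Z = -40$ ($Z = 8 \left(-5\right) = -40$)
$m{\left(I \right)} = - \frac{1}{7}$ ($m{\left(I \right)} = \frac{1}{-7} = - \frac{1}{7}$)
$q{\left(w \right)} = - \frac{40}{w}$
$q{\left(-12 \right)} m{\left(5 \right)} = - \frac{40}{-12} \left(- \frac{1}{7}\right) = \left(-40\right) \left(- \frac{1}{12}\right) \left(- \frac{1}{7}\right) = \frac{10}{3} \left(- \frac{1}{7}\right) = - \frac{10}{21}$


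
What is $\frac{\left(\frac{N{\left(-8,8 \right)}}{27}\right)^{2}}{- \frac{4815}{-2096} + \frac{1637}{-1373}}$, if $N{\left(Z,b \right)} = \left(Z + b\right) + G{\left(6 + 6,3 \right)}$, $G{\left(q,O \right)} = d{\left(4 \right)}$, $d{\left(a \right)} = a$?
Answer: $\frac{46044928}{2318105547} \approx 0.019863$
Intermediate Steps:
$G{\left(q,O \right)} = 4$
$N{\left(Z,b \right)} = 4 + Z + b$ ($N{\left(Z,b \right)} = \left(Z + b\right) + 4 = 4 + Z + b$)
$\frac{\left(\frac{N{\left(-8,8 \right)}}{27}\right)^{2}}{- \frac{4815}{-2096} + \frac{1637}{-1373}} = \frac{\left(\frac{4 - 8 + 8}{27}\right)^{2}}{- \frac{4815}{-2096} + \frac{1637}{-1373}} = \frac{\left(4 \cdot \frac{1}{27}\right)^{2}}{\left(-4815\right) \left(- \frac{1}{2096}\right) + 1637 \left(- \frac{1}{1373}\right)} = \frac{\left(\frac{4}{27}\right)^{2}}{\frac{4815}{2096} - \frac{1637}{1373}} = \frac{16}{729 \cdot \frac{3179843}{2877808}} = \frac{16}{729} \cdot \frac{2877808}{3179843} = \frac{46044928}{2318105547}$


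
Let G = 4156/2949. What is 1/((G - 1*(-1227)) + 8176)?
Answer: 2949/27733603 ≈ 0.00010633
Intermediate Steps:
G = 4156/2949 (G = 4156*(1/2949) = 4156/2949 ≈ 1.4093)
1/((G - 1*(-1227)) + 8176) = 1/((4156/2949 - 1*(-1227)) + 8176) = 1/((4156/2949 + 1227) + 8176) = 1/(3622579/2949 + 8176) = 1/(27733603/2949) = 2949/27733603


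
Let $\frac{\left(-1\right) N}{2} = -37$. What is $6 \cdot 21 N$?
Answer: $9324$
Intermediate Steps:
$N = 74$ ($N = \left(-2\right) \left(-37\right) = 74$)
$6 \cdot 21 N = 6 \cdot 21 \cdot 74 = 126 \cdot 74 = 9324$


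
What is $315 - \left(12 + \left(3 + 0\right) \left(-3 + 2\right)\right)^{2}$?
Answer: $234$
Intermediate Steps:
$315 - \left(12 + \left(3 + 0\right) \left(-3 + 2\right)\right)^{2} = 315 - \left(12 + 3 \left(-1\right)\right)^{2} = 315 - \left(12 - 3\right)^{2} = 315 - 9^{2} = 315 - 81 = 234$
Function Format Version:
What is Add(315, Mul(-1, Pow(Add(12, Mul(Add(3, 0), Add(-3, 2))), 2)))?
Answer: 234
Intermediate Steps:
Add(315, Mul(-1, Pow(Add(12, Mul(Add(3, 0), Add(-3, 2))), 2))) = Add(315, Mul(-1, Pow(Add(12, Mul(3, -1)), 2))) = Add(315, Mul(-1, Pow(Add(12, -3), 2))) = Add(315, Mul(-1, Pow(9, 2))) = Add(315, Mul(-1, 81)) = Add(315, -81) = 234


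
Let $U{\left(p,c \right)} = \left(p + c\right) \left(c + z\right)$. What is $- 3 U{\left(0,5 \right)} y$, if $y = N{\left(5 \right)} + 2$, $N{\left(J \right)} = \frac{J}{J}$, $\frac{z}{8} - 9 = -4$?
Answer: $-2025$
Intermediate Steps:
$z = 40$ ($z = 72 + 8 \left(-4\right) = 72 - 32 = 40$)
$U{\left(p,c \right)} = \left(40 + c\right) \left(c + p\right)$ ($U{\left(p,c \right)} = \left(p + c\right) \left(c + 40\right) = \left(c + p\right) \left(40 + c\right) = \left(40 + c\right) \left(c + p\right)$)
$N{\left(J \right)} = 1$
$y = 3$ ($y = 1 + 2 = 3$)
$- 3 U{\left(0,5 \right)} y = - 3 \left(5^{2} + 40 \cdot 5 + 40 \cdot 0 + 5 \cdot 0\right) 3 = - 3 \left(25 + 200 + 0 + 0\right) 3 = \left(-3\right) 225 \cdot 3 = \left(-675\right) 3 = -2025$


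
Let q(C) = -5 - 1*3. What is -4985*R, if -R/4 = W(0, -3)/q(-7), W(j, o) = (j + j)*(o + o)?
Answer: 0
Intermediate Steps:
q(C) = -8 (q(C) = -5 - 3 = -8)
W(j, o) = 4*j*o (W(j, o) = (2*j)*(2*o) = 4*j*o)
R = 0 (R = -4*4*0*(-3)/(-8) = -0*(-1)/8 = -4*0 = 0)
-4985*R = -4985*0 = 0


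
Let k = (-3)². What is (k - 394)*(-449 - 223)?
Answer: 258720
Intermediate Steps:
k = 9
(k - 394)*(-449 - 223) = (9 - 394)*(-449 - 223) = -385*(-672) = 258720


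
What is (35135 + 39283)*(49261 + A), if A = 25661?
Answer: 5575545396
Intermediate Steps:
(35135 + 39283)*(49261 + A) = (35135 + 39283)*(49261 + 25661) = 74418*74922 = 5575545396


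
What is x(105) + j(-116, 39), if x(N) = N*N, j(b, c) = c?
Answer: 11064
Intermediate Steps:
x(N) = N**2
x(105) + j(-116, 39) = 105**2 + 39 = 11025 + 39 = 11064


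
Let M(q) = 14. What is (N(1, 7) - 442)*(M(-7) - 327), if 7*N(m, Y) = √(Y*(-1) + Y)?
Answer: 138346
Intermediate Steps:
N(m, Y) = 0 (N(m, Y) = √(Y*(-1) + Y)/7 = √(-Y + Y)/7 = √0/7 = (⅐)*0 = 0)
(N(1, 7) - 442)*(M(-7) - 327) = (0 - 442)*(14 - 327) = -442*(-313) = 138346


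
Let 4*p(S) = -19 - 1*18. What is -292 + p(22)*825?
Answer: -31693/4 ≈ -7923.3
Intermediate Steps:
p(S) = -37/4 (p(S) = (-19 - 1*18)/4 = (-19 - 18)/4 = (¼)*(-37) = -37/4)
-292 + p(22)*825 = -292 - 37/4*825 = -292 - 30525/4 = -31693/4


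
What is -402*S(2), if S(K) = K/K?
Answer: -402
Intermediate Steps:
S(K) = 1
-402*S(2) = -402*1 = -402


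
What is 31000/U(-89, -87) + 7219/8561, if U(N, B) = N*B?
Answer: 321287717/66287823 ≈ 4.8469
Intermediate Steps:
U(N, B) = B*N
31000/U(-89, -87) + 7219/8561 = 31000/((-87*(-89))) + 7219/8561 = 31000/7743 + 7219*(1/8561) = 31000*(1/7743) + 7219/8561 = 31000/7743 + 7219/8561 = 321287717/66287823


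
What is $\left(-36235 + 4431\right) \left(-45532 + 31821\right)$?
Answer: $436064644$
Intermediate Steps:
$\left(-36235 + 4431\right) \left(-45532 + 31821\right) = \left(-31804\right) \left(-13711\right) = 436064644$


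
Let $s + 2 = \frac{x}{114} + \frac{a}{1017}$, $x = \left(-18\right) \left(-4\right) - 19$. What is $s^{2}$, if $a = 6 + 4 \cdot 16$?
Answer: $\frac{3210922225}{1493513316} \approx 2.1499$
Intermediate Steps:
$x = 53$ ($x = 72 - 19 = 53$)
$a = 70$ ($a = 6 + 64 = 70$)
$s = - \frac{56665}{38646}$ ($s = -2 + \left(\frac{53}{114} + \frac{70}{1017}\right) = -2 + \frac{20627}{38646} = - \frac{56665}{38646} \approx -1.4663$)
$s^{2} = \left(- \frac{56665}{38646}\right)^{2} = \frac{3210922225}{1493513316}$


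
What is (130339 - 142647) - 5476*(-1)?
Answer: -6832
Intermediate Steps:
(130339 - 142647) - 5476*(-1) = -12308 + 5476 = -6832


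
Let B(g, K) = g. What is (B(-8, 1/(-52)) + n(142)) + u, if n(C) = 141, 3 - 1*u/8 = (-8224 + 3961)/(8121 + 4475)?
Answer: 502919/3149 ≈ 159.71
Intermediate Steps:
u = 84102/3149 (u = 24 - 8*(-8224 + 3961)/(8121 + 4475) = 24 - (-34104)/12596 = 24 - 8*(-4263/12596) = 24 + 8526/3149 = 84102/3149 ≈ 26.708)
(B(-8, 1/(-52)) + n(142)) + u = (-8 + 141) + 84102/3149 = 133 + 84102/3149 = 502919/3149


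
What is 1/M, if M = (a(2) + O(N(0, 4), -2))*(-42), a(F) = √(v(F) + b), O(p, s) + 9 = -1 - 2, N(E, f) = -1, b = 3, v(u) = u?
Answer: 2/973 + √5/5838 ≈ 0.0024385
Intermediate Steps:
O(p, s) = -12 (O(p, s) = -9 + (-1 - 2) = -9 - 3 = -12)
a(F) = √(3 + F) (a(F) = √(F + 3) = √(3 + F))
M = 504 - 42*√5 (M = (√(3 + 2) - 12)*(-42) = (√5 - 12)*(-42) = (-12 + √5)*(-42) = 504 - 42*√5 ≈ 410.08)
1/M = 1/(504 - 42*√5)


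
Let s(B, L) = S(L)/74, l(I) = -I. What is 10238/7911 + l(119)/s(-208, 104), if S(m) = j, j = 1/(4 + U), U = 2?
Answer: -417975358/7911 ≈ -52835.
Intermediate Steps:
j = ⅙ (j = 1/(4 + 2) = 1/6 = ⅙ ≈ 0.16667)
S(m) = ⅙
s(B, L) = 1/444 (s(B, L) = (⅙)/74 = (⅙)*(1/74) = 1/444)
10238/7911 + l(119)/s(-208, 104) = 10238/7911 + (-1*119)/(1/444) = 10238*(1/7911) - 119*444 = 10238/7911 - 52836 = -417975358/7911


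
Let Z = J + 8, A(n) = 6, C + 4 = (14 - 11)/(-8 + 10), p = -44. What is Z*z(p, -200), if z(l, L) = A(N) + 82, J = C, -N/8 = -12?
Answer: 484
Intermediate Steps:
N = 96 (N = -8*(-12) = 96)
C = -5/2 (C = -4 + (14 - 11)/(-8 + 10) = -4 + 3/2 = -5/2 ≈ -2.5000)
J = -5/2 ≈ -2.5000
z(l, L) = 88 (z(l, L) = 6 + 82 = 88)
Z = 11/2 (Z = -5/2 + 8 = 11/2 ≈ 5.5000)
Z*z(p, -200) = (11/2)*88 = 484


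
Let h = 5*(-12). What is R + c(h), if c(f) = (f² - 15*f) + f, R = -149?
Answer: 4291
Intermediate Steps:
h = -60
c(f) = f² - 14*f
R + c(h) = -149 - 60*(-14 - 60) = -149 - 60*(-74) = -149 + 4440 = 4291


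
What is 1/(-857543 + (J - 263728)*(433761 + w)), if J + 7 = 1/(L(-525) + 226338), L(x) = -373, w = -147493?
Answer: -225965/17060300674713427 ≈ -1.3245e-11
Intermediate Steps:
J = -1581754/225965 (J = -7 + 1/(-373 + 226338) = -7 + 1/225965 = -1581754/225965 ≈ -7.0000)
1/(-857543 + (J - 263728)*(433761 + w)) = 1/(-857543 + (-1581754/225965 - 263728)*(433761 - 147493)) = 1/(-857543 - 59594879274/225965*286268) = 1/(-857543 - 17060106900009432/225965) = 1/(-17060300674713427/225965) = -225965/17060300674713427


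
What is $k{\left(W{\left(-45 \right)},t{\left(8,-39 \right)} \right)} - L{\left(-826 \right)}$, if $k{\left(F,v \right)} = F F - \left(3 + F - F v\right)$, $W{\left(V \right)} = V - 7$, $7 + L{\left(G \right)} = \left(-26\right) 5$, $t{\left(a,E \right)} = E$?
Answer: $4918$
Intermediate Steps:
$L{\left(G \right)} = -137$ ($L{\left(G \right)} = -7 - 130 = -137$)
$W{\left(V \right)} = -7 + V$ ($W{\left(V \right)} = V - 7 = -7 + V$)
$k{\left(F,v \right)} = -3 + F^{2} - F + F v$ ($k{\left(F,v \right)} = F^{2} - \left(3 + F - F v\right) = -3 + F^{2} - F + F v$)
$k{\left(W{\left(-45 \right)},t{\left(8,-39 \right)} \right)} - L{\left(-826 \right)} = \left(-3 + \left(-7 - 45\right)^{2} - \left(-7 - 45\right) + \left(-7 - 45\right) \left(-39\right)\right) - -137 = \left(-3 + \left(-52\right)^{2} - -52 - -2028\right) + 137 = \left(-3 + 2704 + 52 + 2028\right) + 137 = 4781 + 137 = 4918$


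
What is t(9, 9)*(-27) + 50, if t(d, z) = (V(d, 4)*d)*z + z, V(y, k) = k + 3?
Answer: -15502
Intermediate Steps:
V(y, k) = 3 + k
t(d, z) = z + 7*d*z (t(d, z) = ((3 + 4)*d)*z + z = (7*d)*z + z = 7*d*z + z = z + 7*d*z)
t(9, 9)*(-27) + 50 = (9*(1 + 7*9))*(-27) + 50 = (9*(1 + 63))*(-27) + 50 = (9*64)*(-27) + 50 = 576*(-27) + 50 = -15552 + 50 = -15502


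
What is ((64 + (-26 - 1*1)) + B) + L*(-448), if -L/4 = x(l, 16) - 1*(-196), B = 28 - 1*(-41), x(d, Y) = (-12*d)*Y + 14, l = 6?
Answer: -1687958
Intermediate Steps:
x(d, Y) = 14 - 12*Y*d (x(d, Y) = -12*Y*d + 14 = 14 - 12*Y*d)
B = 69 (B = 28 + 41 = 69)
L = 3768 (L = -4*((14 - 12*16*6) - 1*(-196)) = -4*((14 - 1152) + 196) = -4*(-1138 + 196) = -4*(-942) = 3768)
((64 + (-26 - 1*1)) + B) + L*(-448) = ((64 + (-26 - 1*1)) + 69) + 3768*(-448) = ((64 + (-26 - 1)) + 69) - 1688064 = ((64 - 27) + 69) - 1688064 = (37 + 69) - 1688064 = 106 - 1688064 = -1687958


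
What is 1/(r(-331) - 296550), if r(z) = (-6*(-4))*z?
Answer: -1/304494 ≈ -3.2841e-6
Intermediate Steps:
r(z) = 24*z
1/(r(-331) - 296550) = 1/(24*(-331) - 296550) = 1/(-7944 - 296550) = 1/(-304494) = -1/304494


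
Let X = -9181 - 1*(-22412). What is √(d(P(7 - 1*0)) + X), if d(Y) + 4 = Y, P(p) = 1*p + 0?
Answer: √13234 ≈ 115.04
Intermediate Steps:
P(p) = p (P(p) = p + 0 = p)
d(Y) = -4 + Y
X = 13231 (X = -9181 + 22412 = 13231)
√(d(P(7 - 1*0)) + X) = √((-4 + (7 - 1*0)) + 13231) = √((-4 + (7 + 0)) + 13231) = √((-4 + 7) + 13231) = √(3 + 13231) = √13234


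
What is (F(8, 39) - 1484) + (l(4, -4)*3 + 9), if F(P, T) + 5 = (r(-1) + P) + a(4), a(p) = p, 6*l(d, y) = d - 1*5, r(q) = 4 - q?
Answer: -2927/2 ≈ -1463.5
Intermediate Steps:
l(d, y) = -⅚ + d/6 (l(d, y) = (d - 1*5)/6 = (d - 5)/6 = (-5 + d)/6 = -⅚ + d/6)
F(P, T) = 4 + P (F(P, T) = -5 + (((4 - 1*(-1)) + P) + 4) = -5 + (((4 + 1) + P) + 4) = -5 + ((5 + P) + 4) = -5 + (9 + P) = 4 + P)
(F(8, 39) - 1484) + (l(4, -4)*3 + 9) = ((4 + 8) - 1484) + ((-⅚ + (⅙)*4)*3 + 9) = (12 - 1484) + ((-⅚ + ⅔)*3 + 9) = -1472 + (-⅙*3 + 9) = -1472 + (-½ + 9) = -1472 + 17/2 = -2927/2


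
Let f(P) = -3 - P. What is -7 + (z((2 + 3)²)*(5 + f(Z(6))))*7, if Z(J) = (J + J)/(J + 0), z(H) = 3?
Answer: -7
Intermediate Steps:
Z(J) = 2 (Z(J) = (2*J)/J = 2)
-7 + (z((2 + 3)²)*(5 + f(Z(6))))*7 = -7 + (3*(5 + (-3 - 1*2)))*7 = -7 + (3*(5 + (-3 - 2)))*7 = -7 + (3*(5 - 5))*7 = -7 + (3*0)*7 = -7 + 0*7 = -7 + 0 = -7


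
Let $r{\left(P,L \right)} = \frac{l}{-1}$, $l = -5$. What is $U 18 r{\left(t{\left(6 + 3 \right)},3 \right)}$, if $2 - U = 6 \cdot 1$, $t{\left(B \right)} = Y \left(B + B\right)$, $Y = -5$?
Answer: $-360$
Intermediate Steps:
$t{\left(B \right)} = - 10 B$ ($t{\left(B \right)} = - 5 \left(B + B\right) = - 5 \cdot 2 B = - 10 B$)
$U = -4$ ($U = 2 - 6 \cdot 1 = 2 - 6 = -4$)
$r{\left(P,L \right)} = 5$ ($r{\left(P,L \right)} = - \frac{5}{-1} = \left(-5\right) \left(-1\right) = 5$)
$U 18 r{\left(t{\left(6 + 3 \right)},3 \right)} = \left(-4\right) 18 \cdot 5 = \left(-72\right) 5 = -360$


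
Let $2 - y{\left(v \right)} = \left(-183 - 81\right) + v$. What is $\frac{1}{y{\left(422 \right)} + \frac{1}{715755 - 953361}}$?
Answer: $- \frac{237606}{37066537} \approx -0.0064103$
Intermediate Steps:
$y{\left(v \right)} = 266 - v$ ($y{\left(v \right)} = 2 - \left(\left(-183 - 81\right) + v\right) = 2 - \left(-264 + v\right) = 266 - v$)
$\frac{1}{y{\left(422 \right)} + \frac{1}{715755 - 953361}} = \frac{1}{\left(266 - 422\right) + \frac{1}{715755 - 953361}} = \frac{1}{\left(266 - 422\right) + \frac{1}{-237606}} = \frac{1}{-156 - \frac{1}{237606}} = \frac{1}{- \frac{37066537}{237606}} = - \frac{237606}{37066537}$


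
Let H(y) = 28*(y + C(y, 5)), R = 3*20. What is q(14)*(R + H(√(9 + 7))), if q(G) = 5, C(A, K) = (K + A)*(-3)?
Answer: -2920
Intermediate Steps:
C(A, K) = -3*A - 3*K (C(A, K) = (A + K)*(-3) = -3*A - 3*K)
R = 60
H(y) = -420 - 56*y (H(y) = 28*(y + (-3*y - 3*5)) = 28*(y + (-3*y - 15)) = 28*(y + (-15 - 3*y)) = 28*(-15 - 2*y) = -420 - 56*y)
q(14)*(R + H(√(9 + 7))) = 5*(60 + (-420 - 56*√(9 + 7))) = 5*(60 + (-420 - 56*√16)) = 5*(60 + (-420 - 56*4)) = 5*(60 + (-420 - 224)) = 5*(60 - 644) = 5*(-584) = -2920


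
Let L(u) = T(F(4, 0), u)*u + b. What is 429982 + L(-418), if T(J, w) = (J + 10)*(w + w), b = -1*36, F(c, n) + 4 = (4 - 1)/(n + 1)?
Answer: 3574978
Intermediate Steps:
F(c, n) = -4 + 3/(1 + n) (F(c, n) = -4 + (4 - 1)/(n + 1) = -4 + 3/(1 + n))
b = -36
T(J, w) = 2*w*(10 + J) (T(J, w) = (10 + J)*(2*w) = 2*w*(10 + J))
L(u) = -36 + 18*u² (L(u) = (2*u*(10 + (-1 - 4*0)/(1 + 0)))*u - 36 = (2*u*(10 + (-1 + 0)/1))*u - 36 = (2*u*(10 + 1*(-1)))*u - 36 = (2*u*(10 - 1))*u - 36 = (2*u*9)*u - 36 = (18*u)*u - 36 = 18*u² - 36 = -36 + 18*u²)
429982 + L(-418) = 429982 + (-36 + 18*(-418)²) = 429982 + (-36 + 18*174724) = 429982 + (-36 + 3145032) = 429982 + 3144996 = 3574978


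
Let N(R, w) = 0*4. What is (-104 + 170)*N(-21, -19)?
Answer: 0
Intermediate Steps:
N(R, w) = 0
(-104 + 170)*N(-21, -19) = (-104 + 170)*0 = 66*0 = 0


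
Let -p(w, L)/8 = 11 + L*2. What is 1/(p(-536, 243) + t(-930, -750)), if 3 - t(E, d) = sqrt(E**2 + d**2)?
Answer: -3973/14357329 + 30*sqrt(1586)/14357329 ≈ -0.00019351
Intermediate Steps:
p(w, L) = -88 - 16*L (p(w, L) = -8*(11 + L*2) = -8*(11 + 2*L) = -88 - 16*L)
t(E, d) = 3 - sqrt(E**2 + d**2)
1/(p(-536, 243) + t(-930, -750)) = 1/((-88 - 16*243) + (3 - sqrt((-930)**2 + (-750)**2))) = 1/((-88 - 3888) + (3 - sqrt(864900 + 562500))) = 1/(-3976 + (3 - sqrt(1427400))) = 1/(-3976 + (3 - 30*sqrt(1586))) = 1/(-3973 - 30*sqrt(1586))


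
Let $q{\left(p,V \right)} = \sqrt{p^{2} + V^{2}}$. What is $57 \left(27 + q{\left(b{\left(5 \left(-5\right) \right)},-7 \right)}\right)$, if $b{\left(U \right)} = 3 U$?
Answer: $1539 + 57 \sqrt{5674} \approx 5832.6$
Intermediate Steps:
$q{\left(p,V \right)} = \sqrt{V^{2} + p^{2}}$
$57 \left(27 + q{\left(b{\left(5 \left(-5\right) \right)},-7 \right)}\right) = 57 \left(27 + \sqrt{\left(-7\right)^{2} + \left(3 \cdot 5 \left(-5\right)\right)^{2}}\right) = 57 \left(27 + \sqrt{49 + \left(3 \left(-25\right)\right)^{2}}\right) = 57 \left(27 + \sqrt{49 + \left(-75\right)^{2}}\right) = 57 \left(27 + \sqrt{49 + 5625}\right) = 57 \left(27 + \sqrt{5674}\right) = 1539 + 57 \sqrt{5674}$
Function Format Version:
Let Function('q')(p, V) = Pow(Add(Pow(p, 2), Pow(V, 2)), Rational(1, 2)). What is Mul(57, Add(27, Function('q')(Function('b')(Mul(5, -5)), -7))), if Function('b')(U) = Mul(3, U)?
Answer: Add(1539, Mul(57, Pow(5674, Rational(1, 2)))) ≈ 5832.6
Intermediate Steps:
Function('q')(p, V) = Pow(Add(Pow(V, 2), Pow(p, 2)), Rational(1, 2))
Mul(57, Add(27, Function('q')(Function('b')(Mul(5, -5)), -7))) = Mul(57, Add(27, Pow(Add(Pow(-7, 2), Pow(Mul(3, Mul(5, -5)), 2)), Rational(1, 2)))) = Mul(57, Add(27, Pow(Add(49, Pow(Mul(3, -25), 2)), Rational(1, 2)))) = Mul(57, Add(27, Pow(Add(49, Pow(-75, 2)), Rational(1, 2)))) = Mul(57, Add(27, Pow(Add(49, 5625), Rational(1, 2)))) = Mul(57, Add(27, Pow(5674, Rational(1, 2)))) = Add(1539, Mul(57, Pow(5674, Rational(1, 2))))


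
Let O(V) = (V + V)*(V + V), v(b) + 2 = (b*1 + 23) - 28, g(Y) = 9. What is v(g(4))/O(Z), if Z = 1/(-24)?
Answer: 288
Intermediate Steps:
v(b) = -7 + b (v(b) = -2 + ((b*1 + 23) - 28) = -2 + ((b + 23) - 28) = -2 + ((23 + b) - 28) = -2 + (-5 + b) = -7 + b)
Z = -1/24 ≈ -0.041667
O(V) = 4*V**2 (O(V) = (2*V)*(2*V) = 4*V**2)
v(g(4))/O(Z) = (-7 + 9)/((4*(-1/24)**2)) = 2/((4*(1/576))) = 2/(1/144) = 2*144 = 288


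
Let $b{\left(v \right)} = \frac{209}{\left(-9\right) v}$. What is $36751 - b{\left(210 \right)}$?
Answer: $\frac{69459599}{1890} \approx 36751.0$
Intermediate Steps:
$b{\left(v \right)} = - \frac{209}{9 v}$ ($b{\left(v \right)} = 209 \left(- \frac{1}{9 v}\right) = - \frac{209}{9 v}$)
$36751 - b{\left(210 \right)} = 36751 - - \frac{209}{9 \cdot 210} = 36751 - \left(- \frac{209}{9}\right) \frac{1}{210} = 36751 - - \frac{209}{1890} = 36751 + \frac{209}{1890} = \frac{69459599}{1890}$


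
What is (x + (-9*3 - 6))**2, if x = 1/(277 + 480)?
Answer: 624000400/573049 ≈ 1088.9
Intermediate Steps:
x = 1/757 ≈ 0.0013210
(x + (-9*3 - 6))**2 = (1/757 + (-9*3 - 6))**2 = (1/757 + (-27 - 6))**2 = (1/757 - 33)**2 = (-24980/757)**2 = 624000400/573049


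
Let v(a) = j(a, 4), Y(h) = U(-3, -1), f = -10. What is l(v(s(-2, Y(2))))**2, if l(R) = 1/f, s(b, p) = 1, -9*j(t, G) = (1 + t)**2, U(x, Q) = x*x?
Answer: 1/100 ≈ 0.010000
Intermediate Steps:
U(x, Q) = x**2
Y(h) = 9 (Y(h) = (-3)**2 = 9)
j(t, G) = -(1 + t)**2/9
v(a) = -(1 + a)**2/9
l(R) = -1/10 (l(R) = 1/(-10) = -1/10)
l(v(s(-2, Y(2))))**2 = (-1/10)**2 = 1/100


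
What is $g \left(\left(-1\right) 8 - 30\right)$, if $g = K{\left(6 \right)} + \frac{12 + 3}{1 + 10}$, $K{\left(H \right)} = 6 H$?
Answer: $- \frac{15618}{11} \approx -1419.8$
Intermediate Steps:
$g = \frac{411}{11}$ ($g = 6 \cdot 6 + \frac{12 + 3}{1 + 10} = 36 + \frac{15}{11} = \frac{411}{11} \approx 37.364$)
$g \left(\left(-1\right) 8 - 30\right) = \frac{411 \left(\left(-1\right) 8 - 30\right)}{11} = \frac{411 \left(-8 - 30\right)}{11} = \frac{411}{11} \left(-38\right) = - \frac{15618}{11}$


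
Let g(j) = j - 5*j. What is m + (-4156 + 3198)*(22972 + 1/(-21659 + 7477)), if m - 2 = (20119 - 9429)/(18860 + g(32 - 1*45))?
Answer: -1475635904175485/67052496 ≈ -2.2007e+7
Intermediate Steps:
g(j) = -4*j
m = 24257/9456 (m = 2 + (20119 - 9429)/(18860 - 4*(32 - 1*45)) = 2 + 10690/(18860 - 4*(32 - 45)) = 2 + 10690/(18860 - 4*(-13)) = 2 + 10690/(18860 + 52) = 2 + 10690/18912 = 2 + 10690*(1/18912) = 2 + 5345/9456 = 24257/9456 ≈ 2.5653)
m + (-4156 + 3198)*(22972 + 1/(-21659 + 7477)) = 24257/9456 + (-4156 + 3198)*(22972 + 1/(-21659 + 7477)) = 24257/9456 - 958*(22972 + 1/(-14182)) = 24257/9456 - 958*(22972 - 1/14182) = 24257/9456 - 958*325788903/14182 = 24257/9456 - 156052884537/7091 = -1475635904175485/67052496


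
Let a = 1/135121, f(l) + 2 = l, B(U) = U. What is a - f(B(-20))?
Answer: 2972663/135121 ≈ 22.000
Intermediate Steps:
f(l) = -2 + l
a = 1/135121 ≈ 7.4008e-6
a - f(B(-20)) = 1/135121 - (-2 - 20) = 1/135121 - 1*(-22) = 1/135121 + 22 = 2972663/135121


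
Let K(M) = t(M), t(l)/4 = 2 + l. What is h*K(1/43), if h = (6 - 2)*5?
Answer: 6960/43 ≈ 161.86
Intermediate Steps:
t(l) = 8 + 4*l (t(l) = 4*(2 + l) = 8 + 4*l)
h = 20 (h = 4*5 = 20)
K(M) = 8 + 4*M
h*K(1/43) = 20*(8 + 4/43) = 20*(348/43) = 6960/43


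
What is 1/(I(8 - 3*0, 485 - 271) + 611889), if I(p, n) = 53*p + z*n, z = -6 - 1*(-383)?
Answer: 1/692991 ≈ 1.4430e-6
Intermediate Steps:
z = 377 (z = -6 + 383 = 377)
I(p, n) = 53*p + 377*n
1/(I(8 - 3*0, 485 - 271) + 611889) = 1/((53*(8 - 3*0) + 377*(485 - 271)) + 611889) = 1/((53*(8 + 0) + 377*214) + 611889) = 1/((53*8 + 80678) + 611889) = 1/((424 + 80678) + 611889) = 1/(81102 + 611889) = 1/692991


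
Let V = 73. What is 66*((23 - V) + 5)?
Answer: -2970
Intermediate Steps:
66*((23 - V) + 5) = 66*((23 - 1*73) + 5) = 66*((23 - 73) + 5) = 66*(-50 + 5) = 66*(-45) = -2970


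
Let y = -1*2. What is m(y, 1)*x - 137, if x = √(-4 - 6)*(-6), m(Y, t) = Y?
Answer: -137 + 12*I*√10 ≈ -137.0 + 37.947*I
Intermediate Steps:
y = -2
x = -6*I*√10 (x = √(-10)*(-6) = (I*√10)*(-6) = -6*I*√10 ≈ -18.974*I)
m(y, 1)*x - 137 = -(-12)*I*√10 - 137 = 12*I*√10 - 137 = -137 + 12*I*√10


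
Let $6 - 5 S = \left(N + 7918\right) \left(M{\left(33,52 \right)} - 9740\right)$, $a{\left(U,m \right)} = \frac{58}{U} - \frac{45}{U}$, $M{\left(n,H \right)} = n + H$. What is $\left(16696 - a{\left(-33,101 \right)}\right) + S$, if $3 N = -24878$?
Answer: $- \frac{116619317}{165} \approx -7.0678 \cdot 10^{5}$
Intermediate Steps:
$M{\left(n,H \right)} = H + n$
$a{\left(U,m \right)} = \frac{13}{U}$
$N = - \frac{24878}{3}$ ($N = \frac{1}{3} \left(-24878\right) = - \frac{24878}{3} \approx -8292.7$)
$S = - \frac{10852202}{15}$ ($S = \frac{6}{5} - \frac{\left(- \frac{24878}{3} + 7918\right) \left(\left(52 + 33\right) - 9740\right)}{5} = \frac{6}{5} - \frac{\left(- \frac{1124}{3}\right) \left(85 - 9740\right)}{5} = \frac{6}{5} - \frac{\left(- \frac{1124}{3}\right) \left(-9655\right)}{5} = \frac{6}{5} - \frac{2170444}{3} = - \frac{10852202}{15} \approx -7.2348 \cdot 10^{5}$)
$\left(16696 - a{\left(-33,101 \right)}\right) + S = \left(16696 - \frac{13}{-33}\right) - \frac{10852202}{15} = \left(16696 - 13 \left(- \frac{1}{33}\right)\right) - \frac{10852202}{15} = \left(16696 - - \frac{13}{33}\right) - \frac{10852202}{15} = \left(16696 + \frac{13}{33}\right) - \frac{10852202}{15} = \frac{550981}{33} - \frac{10852202}{15} = - \frac{116619317}{165}$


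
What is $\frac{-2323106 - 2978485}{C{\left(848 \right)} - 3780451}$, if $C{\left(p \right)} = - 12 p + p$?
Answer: $\frac{5301591}{3789779} \approx 1.3989$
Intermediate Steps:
$C{\left(p \right)} = - 11 p$
$\frac{-2323106 - 2978485}{C{\left(848 \right)} - 3780451} = \frac{-2323106 - 2978485}{\left(-11\right) 848 - 3780451} = - \frac{5301591}{-9328 - 3780451} = - \frac{5301591}{-3789779} = \left(-5301591\right) \left(- \frac{1}{3789779}\right) = \frac{5301591}{3789779}$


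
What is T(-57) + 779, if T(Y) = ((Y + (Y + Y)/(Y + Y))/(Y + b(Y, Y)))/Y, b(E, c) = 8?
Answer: 310813/399 ≈ 778.98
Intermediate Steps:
T(Y) = (1 + Y)/(Y*(8 + Y)) (T(Y) = ((Y + (Y + Y)/(Y + Y))/(Y + 8))/Y = ((Y + (2*Y)/((2*Y)))/(8 + Y))/Y = ((Y + (2*Y)*(1/(2*Y)))/(8 + Y))/Y = ((Y + 1)/(8 + Y))/Y = ((1 + Y)/(8 + Y))/Y = (1 + Y)/(Y*(8 + Y)))
T(-57) + 779 = (1 - 57)/((-57)*(8 - 57)) + 779 = -1/57*(-56)/(-49) + 779 = -1/57*(-1/49)*(-56) + 779 = -8/399 + 779 = 310813/399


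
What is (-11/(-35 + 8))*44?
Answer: 484/27 ≈ 17.926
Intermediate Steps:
(-11/(-35 + 8))*44 = (-11/(-27))*44 = -1/27*(-11)*44 = (11/27)*44 = 484/27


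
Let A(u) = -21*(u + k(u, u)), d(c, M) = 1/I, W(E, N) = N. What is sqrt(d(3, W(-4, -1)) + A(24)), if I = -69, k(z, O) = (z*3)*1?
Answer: I*sqrt(9598245)/69 ≈ 44.9*I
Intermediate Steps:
k(z, O) = 3*z (k(z, O) = (3*z)*1 = 3*z)
d(c, M) = -1/69 (d(c, M) = 1/(-69) = -1/69)
A(u) = -84*u (A(u) = -21*(u + 3*u) = -84*u)
sqrt(d(3, W(-4, -1)) + A(24)) = sqrt(-1/69 - 84*24) = sqrt(-1/69 - 2016) = sqrt(-139105/69) = I*sqrt(9598245)/69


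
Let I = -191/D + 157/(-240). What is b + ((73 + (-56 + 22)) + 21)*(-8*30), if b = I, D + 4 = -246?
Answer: -86399341/6000 ≈ -14400.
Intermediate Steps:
D = -250 (D = -4 - 246 = -250)
I = 659/6000 (I = -191/(-250) + 157/(-240) = -191*(-1/250) + 157*(-1/240) = 191/250 - 157/240 = 659/6000 ≈ 0.10983)
b = 659/6000 ≈ 0.10983
b + ((73 + (-56 + 22)) + 21)*(-8*30) = 659/6000 + ((73 + (-56 + 22)) + 21)*(-8*30) = 659/6000 + ((73 - 34) + 21)*(-240) = 659/6000 + (39 + 21)*(-240) = 659/6000 + 60*(-240) = 659/6000 - 14400 = -86399341/6000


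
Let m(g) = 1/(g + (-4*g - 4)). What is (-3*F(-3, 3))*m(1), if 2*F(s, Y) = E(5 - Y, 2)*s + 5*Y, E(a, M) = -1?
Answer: 27/7 ≈ 3.8571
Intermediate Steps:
m(g) = 1/(-4 - 3*g) (m(g) = 1/(g + (-4 - 4*g)) = 1/(-4 - 3*g))
F(s, Y) = -s/2 + 5*Y/2 (F(s, Y) = (-s + 5*Y)/2 = -s/2 + 5*Y/2)
(-3*F(-3, 3))*m(1) = (-3*(-½*(-3) + (5/2)*3))*(-1/(4 + 3*1)) = (-3*(3/2 + 15/2))*(-1/(4 + 3)) = (-3*9)*(-1/7) = -(-27)/7 = -27*(-⅐) = 27/7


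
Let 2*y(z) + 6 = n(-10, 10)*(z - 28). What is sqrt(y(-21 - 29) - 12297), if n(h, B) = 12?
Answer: 4*I*sqrt(798) ≈ 113.0*I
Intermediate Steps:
y(z) = -171 + 6*z (y(z) = -3 + (12*(z - 28))/2 = -3 + (12*(-28 + z))/2 = -3 + (-336 + 12*z)/2 = -3 + (-168 + 6*z) = -171 + 6*z)
sqrt(y(-21 - 29) - 12297) = sqrt((-171 + 6*(-21 - 29)) - 12297) = sqrt((-171 + 6*(-50)) - 12297) = sqrt((-171 - 300) - 12297) = sqrt(-471 - 12297) = sqrt(-12768) = 4*I*sqrt(798)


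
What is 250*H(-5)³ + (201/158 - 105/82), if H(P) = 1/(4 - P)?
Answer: 790067/2361231 ≈ 0.33460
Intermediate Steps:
250*H(-5)³ + (201/158 - 105/82) = 250*(-1/(-4 - 5))³ + (201/158 - 105/82) = 250*(-1/(-9))³ + (201*(1/158) - 105*1/82) = 250*(-1*(-⅑))³ + (201/158 - 105/82) = 250*(⅑)³ - 27/3239 = 250*(1/729) - 27/3239 = 250/729 - 27/3239 = 790067/2361231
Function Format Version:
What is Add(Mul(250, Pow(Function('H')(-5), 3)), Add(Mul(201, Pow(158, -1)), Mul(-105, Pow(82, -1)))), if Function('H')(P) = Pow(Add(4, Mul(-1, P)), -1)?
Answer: Rational(790067, 2361231) ≈ 0.33460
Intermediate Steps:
Add(Mul(250, Pow(Function('H')(-5), 3)), Add(Mul(201, Pow(158, -1)), Mul(-105, Pow(82, -1)))) = Add(Mul(250, Pow(Mul(-1, Pow(Add(-4, -5), -1)), 3)), Add(Mul(201, Pow(158, -1)), Mul(-105, Pow(82, -1)))) = Add(Mul(250, Pow(Mul(-1, Pow(-9, -1)), 3)), Add(Mul(201, Rational(1, 158)), Mul(-105, Rational(1, 82)))) = Add(Mul(250, Pow(Mul(-1, Rational(-1, 9)), 3)), Add(Rational(201, 158), Rational(-105, 82))) = Add(Mul(250, Pow(Rational(1, 9), 3)), Rational(-27, 3239)) = Add(Mul(250, Rational(1, 729)), Rational(-27, 3239)) = Add(Rational(250, 729), Rational(-27, 3239)) = Rational(790067, 2361231)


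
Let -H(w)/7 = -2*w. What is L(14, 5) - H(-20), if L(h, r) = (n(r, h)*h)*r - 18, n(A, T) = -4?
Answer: -18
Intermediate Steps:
H(w) = 14*w (H(w) = -(-14)*w = 14*w)
L(h, r) = -18 - 4*h*r (L(h, r) = (-4*h)*r - 18 = -4*h*r - 18 = -18 - 4*h*r)
L(14, 5) - H(-20) = (-18 - 4*14*5) - 14*(-20) = (-18 - 280) - 1*(-280) = -298 + 280 = -18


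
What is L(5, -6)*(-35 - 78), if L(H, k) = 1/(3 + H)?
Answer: -113/8 ≈ -14.125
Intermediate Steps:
L(5, -6)*(-35 - 78) = (-35 - 78)/(3 + 5) = -113/8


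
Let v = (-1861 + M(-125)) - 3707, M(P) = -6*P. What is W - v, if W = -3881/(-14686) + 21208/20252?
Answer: 358340954999/74355218 ≈ 4819.3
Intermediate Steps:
v = -4818 (v = (-1861 - 6*(-125)) - 3707 = (-1861 + 750) - 3707 = -1111 - 3707 = -4818)
W = 97514675/74355218 (W = -3881*(-1/14686) + 21208*(1/20252) = 3881/14686 + 5302/5063 = 97514675/74355218 ≈ 1.3115)
W - v = 97514675/74355218 - 1*(-4818) = 97514675/74355218 + 4818 = 358340954999/74355218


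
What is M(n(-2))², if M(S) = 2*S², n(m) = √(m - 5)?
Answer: 196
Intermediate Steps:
n(m) = √(-5 + m)
M(n(-2))² = (2*(√(-5 - 2))²)² = (2*(√(-7))²)² = (2*(I*√7)²)² = (2*(-7))² = (-14)² = 196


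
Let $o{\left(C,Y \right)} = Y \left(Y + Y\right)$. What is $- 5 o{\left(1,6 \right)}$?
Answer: $-360$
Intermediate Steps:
$o{\left(C,Y \right)} = 2 Y^{2}$ ($o{\left(C,Y \right)} = Y 2 Y = 2 Y^{2}$)
$- 5 o{\left(1,6 \right)} = - 5 \cdot 2 \cdot 6^{2} = - 5 \cdot 2 \cdot 36 = \left(-5\right) 72 = -360$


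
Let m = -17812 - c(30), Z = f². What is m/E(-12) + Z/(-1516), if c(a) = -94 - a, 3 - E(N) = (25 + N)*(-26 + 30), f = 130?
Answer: 6496727/18571 ≈ 349.83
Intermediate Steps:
E(N) = -97 - 4*N (E(N) = 3 - (25 + N)*(-26 + 30) = 3 - (25 + N)*4 = 3 - (100 + 4*N) = 3 + (-100 - 4*N) = -97 - 4*N)
Z = 16900 (Z = 130² = 16900)
m = -17688 (m = -17812 - (-94 - 1*30) = -17812 - (-94 - 30) = -17812 - 1*(-124) = -17812 + 124 = -17688)
m/E(-12) + Z/(-1516) = -17688/(-97 - 4*(-12)) + 16900/(-1516) = -17688/(-97 + 48) + 16900*(-1/1516) = -17688/(-49) - 4225/379 = -17688*(-1/49) - 4225/379 = 17688/49 - 4225/379 = 6496727/18571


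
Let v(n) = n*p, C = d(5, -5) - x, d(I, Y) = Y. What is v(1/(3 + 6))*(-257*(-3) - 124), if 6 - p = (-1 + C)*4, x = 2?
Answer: 24586/9 ≈ 2731.8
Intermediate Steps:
C = -7 (C = -5 - 1*2 = -5 - 2 = -7)
p = 38 (p = 6 - (-1 - 7)*4 = 6 - (-8)*4 = 6 - 1*(-32) = 6 + 32 = 38)
v(n) = 38*n (v(n) = n*38 = 38*n)
v(1/(3 + 6))*(-257*(-3) - 124) = (38/(3 + 6))*(-257*(-3) - 124) = (38/9)*(771 - 124) = (38*(1/9))*647 = (38/9)*647 = 24586/9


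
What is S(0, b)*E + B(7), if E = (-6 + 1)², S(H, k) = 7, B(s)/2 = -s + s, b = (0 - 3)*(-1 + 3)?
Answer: 175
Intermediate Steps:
b = -6 (b = -3*2 = -6)
B(s) = 0 (B(s) = 2*(-s + s) = 2*0 = 0)
E = 25 (E = (-5)² = 25)
S(0, b)*E + B(7) = 7*25 + 0 = 175 + 0 = 175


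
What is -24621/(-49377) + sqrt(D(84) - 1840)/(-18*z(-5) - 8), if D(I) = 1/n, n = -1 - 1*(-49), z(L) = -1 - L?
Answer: 8207/16459 - I*sqrt(264957)/960 ≈ 0.49863 - 0.53619*I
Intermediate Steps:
n = 48 (n = -1 + 49 = 48)
D(I) = 1/48
-24621/(-49377) + sqrt(D(84) - 1840)/(-18*z(-5) - 8) = -24621/(-49377) + sqrt(1/48 - 1840)/(-18*(-1 - 1*(-5)) - 8) = -24621*(-1/49377) + sqrt(-88319/48)/(-18*(-1 + 5) - 8) = 8207/16459 + (I*sqrt(264957)/12)/(-18*4 - 8) = 8207/16459 + (I*sqrt(264957)/12)/(-72 - 8) = 8207/16459 + (I*sqrt(264957)/12)/(-80) = 8207/16459 + (I*sqrt(264957)/12)*(-1/80) = 8207/16459 - I*sqrt(264957)/960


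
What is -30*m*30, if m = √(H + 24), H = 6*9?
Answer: -900*√78 ≈ -7948.6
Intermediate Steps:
H = 54
m = √78 (m = √(54 + 24) = √78 ≈ 8.8318)
-30*m*30 = -30*√78*30 = -900*√78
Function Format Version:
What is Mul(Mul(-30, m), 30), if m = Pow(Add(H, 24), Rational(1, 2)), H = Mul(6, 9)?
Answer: Mul(-900, Pow(78, Rational(1, 2))) ≈ -7948.6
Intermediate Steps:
H = 54
m = Pow(78, Rational(1, 2)) (m = Pow(Add(54, 24), Rational(1, 2)) = Pow(78, Rational(1, 2)) ≈ 8.8318)
Mul(Mul(-30, m), 30) = Mul(Mul(-30, Pow(78, Rational(1, 2))), 30) = Mul(-900, Pow(78, Rational(1, 2)))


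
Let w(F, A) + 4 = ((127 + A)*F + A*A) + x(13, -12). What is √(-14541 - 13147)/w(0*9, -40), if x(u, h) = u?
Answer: 2*I*√6922/1609 ≈ 0.10342*I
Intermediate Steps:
w(F, A) = 9 + A² + F*(127 + A) (w(F, A) = -4 + (((127 + A)*F + A*A) + 13) = -4 + ((F*(127 + A) + A²) + 13) = -4 + ((A² + F*(127 + A)) + 13) = -4 + (13 + A² + F*(127 + A)) = 9 + A² + F*(127 + A))
√(-14541 - 13147)/w(0*9, -40) = √(-14541 - 13147)/(9 + (-40)² + 127*(0*9) - 0*9) = √(-27688)/(9 + 1600 + 127*0 - 40*0) = (2*I*√6922)/(9 + 1600 + 0 + 0) = (2*I*√6922)/1609 = (2*I*√6922)*(1/1609) = 2*I*√6922/1609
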